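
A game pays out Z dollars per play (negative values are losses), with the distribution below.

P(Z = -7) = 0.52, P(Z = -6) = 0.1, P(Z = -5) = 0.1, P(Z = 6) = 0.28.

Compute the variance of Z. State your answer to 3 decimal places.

32.296

E[Z] = (-7)(0.52) + (-6)(0.1) + (-5)(0.1) + (6)(0.28) = -3.06
E[Z²] = (-7)²(0.52) + (-6)²(0.1) + (-5)²(0.1) + (6)²(0.28) = 41.66
V(Z) = E[Z²] − (E[Z])² = 41.66 − (-3.06)² = 32.2964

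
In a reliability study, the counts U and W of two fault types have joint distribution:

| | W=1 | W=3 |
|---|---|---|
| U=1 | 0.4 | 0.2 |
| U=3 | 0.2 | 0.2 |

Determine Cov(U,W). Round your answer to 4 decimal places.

E[U] = 1.8,  E[W] = 1.8
E[UW] = 3.4
Cov(U,W) = E[UW] − E[U]E[W] = 3.4 − (1.8)(1.8) = 0.16

0.1600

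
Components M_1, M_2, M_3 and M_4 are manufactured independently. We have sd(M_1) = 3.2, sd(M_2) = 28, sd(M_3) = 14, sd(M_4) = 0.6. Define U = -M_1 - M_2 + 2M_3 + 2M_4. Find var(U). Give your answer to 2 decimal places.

var(M_1) = 10.24, var(M_2) = 784, var(M_3) = 196, var(M_4) = 0.36
By independence, var(U) = (-1)²var(M_1) + (-1)²var(M_2) + (2)²var(M_3) + (2)²var(M_4)
= (-1)²·10.24 + (-1)²·784 + (2)²·196 + (2)²·0.36 = 1579.68

1579.68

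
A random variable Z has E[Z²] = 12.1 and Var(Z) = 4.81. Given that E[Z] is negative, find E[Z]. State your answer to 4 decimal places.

(E[Z])² = E[Z²] − Var(Z) = 12.1 − 4.81 = 7.29
E[Z] = −√7.29 = -2.7

-2.7000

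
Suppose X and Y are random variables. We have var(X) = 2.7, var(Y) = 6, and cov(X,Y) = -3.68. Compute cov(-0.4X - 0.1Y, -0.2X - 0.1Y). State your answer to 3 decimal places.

0.055

cov(-0.4X - 0.1Y, -0.2X - 0.1Y) = (-0.4)(-0.2)var(X) + (-0.1)(-0.1)var(Y) + [(-0.4)(-0.1) + (-0.1)(-0.2)]cov(X,Y)
= 0.08·2.7 + 0.01·6 + 0.06·-3.68 = 0.0552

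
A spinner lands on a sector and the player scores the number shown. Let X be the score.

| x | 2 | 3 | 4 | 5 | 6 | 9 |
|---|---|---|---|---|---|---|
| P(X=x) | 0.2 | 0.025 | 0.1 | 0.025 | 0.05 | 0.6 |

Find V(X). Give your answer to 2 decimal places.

E[X] = (2)(0.2) + (3)(0.025) + (4)(0.1) + (5)(0.025) + (6)(0.05) + (9)(0.6) = 6.7
E[X²] = (2)²(0.2) + (3)²(0.025) + (4)²(0.1) + (5)²(0.025) + (6)²(0.05) + (9)²(0.6) = 53.65
V(X) = E[X²] − (E[X])² = 53.65 − (6.7)² = 8.76

8.76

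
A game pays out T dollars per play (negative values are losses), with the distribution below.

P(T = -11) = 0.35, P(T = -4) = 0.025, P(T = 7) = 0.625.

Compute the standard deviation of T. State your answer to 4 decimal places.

E[T] = (-11)(0.35) + (-4)(0.025) + (7)(0.625) = 0.425
E[T²] = (-11)²(0.35) + (-4)²(0.025) + (7)²(0.625) = 73.375
Var(T) = E[T²] − (E[T])² = 73.375 − (0.425)² = 73.194375
σ(T) = √73.194375 ≈ 8.5554

8.5554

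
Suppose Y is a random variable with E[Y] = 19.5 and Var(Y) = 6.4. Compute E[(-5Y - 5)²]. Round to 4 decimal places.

10666.2500

E[-5Y - 5] = -5·19.5 − 5 = -102.5
Var(-5Y - 5) = (-5)²·6.4 = 160
E[(-5Y - 5)²] = Var((-5Y - 5)) + (E[(-5Y - 5)])² = 160 + (-102.5)² = 10666.25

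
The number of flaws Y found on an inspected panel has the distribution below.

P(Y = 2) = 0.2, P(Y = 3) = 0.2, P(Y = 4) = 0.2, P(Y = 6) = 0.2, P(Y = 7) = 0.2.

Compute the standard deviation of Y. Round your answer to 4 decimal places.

1.8547

E[Y] = (2)(0.2) + (3)(0.2) + (4)(0.2) + (6)(0.2) + (7)(0.2) = 4.4
E[Y²] = (2)²(0.2) + (3)²(0.2) + (4)²(0.2) + (6)²(0.2) + (7)²(0.2) = 22.8
var(Y) = E[Y²] − (E[Y])² = 22.8 − (4.4)² = 3.44
sd(Y) = √3.44 ≈ 1.8547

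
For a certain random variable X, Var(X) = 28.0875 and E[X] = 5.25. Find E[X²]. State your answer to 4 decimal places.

E[X²] = Var(X) + (E[X])² = 28.0875 + (5.25)² = 55.65

55.6500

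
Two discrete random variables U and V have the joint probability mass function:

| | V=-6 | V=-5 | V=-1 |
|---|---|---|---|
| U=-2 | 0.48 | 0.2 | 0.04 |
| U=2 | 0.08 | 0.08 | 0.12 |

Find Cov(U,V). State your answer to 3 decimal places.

E[U] = -0.88,  E[V] = -4.92
E[UV] = 5.84
Cov(U,V) = E[UV] − E[U]E[V] = 5.84 − (-0.88)(-4.92) = 1.5104

1.510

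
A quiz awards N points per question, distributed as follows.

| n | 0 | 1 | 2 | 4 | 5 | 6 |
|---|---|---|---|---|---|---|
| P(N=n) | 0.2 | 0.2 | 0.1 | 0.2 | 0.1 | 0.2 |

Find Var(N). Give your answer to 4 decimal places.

E[N] = (0)(0.2) + (1)(0.2) + (2)(0.1) + (4)(0.2) + (5)(0.1) + (6)(0.2) = 2.9
E[N²] = (0)²(0.2) + (1)²(0.2) + (2)²(0.1) + (4)²(0.2) + (5)²(0.1) + (6)²(0.2) = 13.5
Var(N) = E[N²] − (E[N])² = 13.5 − (2.9)² = 5.09

5.0900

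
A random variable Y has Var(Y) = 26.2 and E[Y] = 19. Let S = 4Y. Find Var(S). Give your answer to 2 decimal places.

Var(4Y) = (4)²·Var(Y) = 16·26.2 = 419.2

419.20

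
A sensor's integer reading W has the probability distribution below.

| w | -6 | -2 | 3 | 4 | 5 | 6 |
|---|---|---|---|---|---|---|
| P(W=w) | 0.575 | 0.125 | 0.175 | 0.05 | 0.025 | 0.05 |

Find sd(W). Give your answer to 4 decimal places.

4.4156

E[W] = (-6)(0.575) + (-2)(0.125) + (3)(0.175) + (4)(0.05) + (5)(0.025) + (6)(0.05) = -2.55
E[W²] = (-6)²(0.575) + (-2)²(0.125) + (3)²(0.175) + (4)²(0.05) + (5)²(0.025) + (6)²(0.05) = 26
V(W) = E[W²] − (E[W])² = 26 − (-2.55)² = 19.4975
sd(W) = √19.4975 ≈ 4.4156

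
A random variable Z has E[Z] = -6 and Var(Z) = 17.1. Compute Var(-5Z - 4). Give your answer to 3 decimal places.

427.500

Var(-5Z - 4) = (-5)²·Var(Z) = 25·17.1 = 427.5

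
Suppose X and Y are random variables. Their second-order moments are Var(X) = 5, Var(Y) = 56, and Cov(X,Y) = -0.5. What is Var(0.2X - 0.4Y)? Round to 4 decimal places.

9.2400

Var(0.2X - 0.4Y) = (0.2)²·Var(X) + (-0.4)²·Var(Y) + 2·(0.2)·(-0.4)·Cov(X,Y)
= 0.04·5 + 0.16·56 + -0.16·-0.5 = 9.24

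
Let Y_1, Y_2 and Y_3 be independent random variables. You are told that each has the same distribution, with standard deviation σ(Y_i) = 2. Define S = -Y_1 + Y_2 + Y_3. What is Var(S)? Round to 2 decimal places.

Var(Y_i) = (2)² = 4
By independence, Var(S) = (-1)²Var(Y_1) + (1)²Var(Y_2) + (1)²Var(Y_3)
= (-1)²·4 + (1)²·4 + (1)²·4 = 12

12.00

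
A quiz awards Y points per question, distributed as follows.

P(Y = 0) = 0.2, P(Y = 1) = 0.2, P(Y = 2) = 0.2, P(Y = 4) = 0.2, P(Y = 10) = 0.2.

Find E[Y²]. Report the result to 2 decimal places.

24.20

E[Y²] = (0)²(0.2) + (1)²(0.2) + (2)²(0.2) + (4)²(0.2) + (10)²(0.2) = 24.2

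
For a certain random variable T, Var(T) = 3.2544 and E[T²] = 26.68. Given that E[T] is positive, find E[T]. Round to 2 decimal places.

4.84

(E[T])² = E[T²] − Var(T) = 26.68 − 3.2544 = 23.4256
E[T] = √23.4256 = 4.84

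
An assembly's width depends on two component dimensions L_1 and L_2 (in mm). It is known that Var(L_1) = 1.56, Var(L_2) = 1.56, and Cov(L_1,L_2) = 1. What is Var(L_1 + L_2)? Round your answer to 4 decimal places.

Var(L_1 + L_2) = (1)²·Var(L_1) + (1)²·Var(L_2) + 2·(1)·(1)·Cov(L_1,L_2)
= 1·1.56 + 1·1.56 + 2·1 = 5.12

5.1200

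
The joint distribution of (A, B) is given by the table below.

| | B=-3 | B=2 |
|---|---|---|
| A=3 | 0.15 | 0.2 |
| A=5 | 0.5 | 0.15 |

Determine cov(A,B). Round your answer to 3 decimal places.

-0.775

E[A] = 4.3,  E[B] = -1.25
E[AB] = -6.15
cov(A,B) = E[AB] − E[A]E[B] = -6.15 − (4.3)(-1.25) = -0.775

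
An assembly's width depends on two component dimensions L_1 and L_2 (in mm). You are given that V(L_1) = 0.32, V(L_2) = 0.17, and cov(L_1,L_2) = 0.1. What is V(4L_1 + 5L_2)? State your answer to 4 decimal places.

13.3700

V(4L_1 + 5L_2) = (4)²·V(L_1) + (5)²·V(L_2) + 2·(4)·(5)·cov(L_1,L_2)
= 16·0.32 + 25·0.17 + 40·0.1 = 13.37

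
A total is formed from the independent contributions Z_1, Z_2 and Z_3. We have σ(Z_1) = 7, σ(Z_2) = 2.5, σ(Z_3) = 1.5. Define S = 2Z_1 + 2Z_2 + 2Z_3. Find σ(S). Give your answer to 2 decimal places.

var(Z_1) = 49, var(Z_2) = 6.25, var(Z_3) = 2.25
By independence, var(S) = (2)²var(Z_1) + (2)²var(Z_2) + (2)²var(Z_3)
= (2)²·49 + (2)²·6.25 + (2)²·2.25 = 230
σ(S) = √230 ≈ 15.17

15.17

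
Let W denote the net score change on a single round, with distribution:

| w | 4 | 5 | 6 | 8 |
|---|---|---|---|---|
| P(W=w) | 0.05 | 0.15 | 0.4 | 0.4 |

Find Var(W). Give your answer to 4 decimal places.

1.6475

E[W] = (4)(0.05) + (5)(0.15) + (6)(0.4) + (8)(0.4) = 6.55
E[W²] = (4)²(0.05) + (5)²(0.15) + (6)²(0.4) + (8)²(0.4) = 44.55
Var(W) = E[W²] − (E[W])² = 44.55 − (6.55)² = 1.6475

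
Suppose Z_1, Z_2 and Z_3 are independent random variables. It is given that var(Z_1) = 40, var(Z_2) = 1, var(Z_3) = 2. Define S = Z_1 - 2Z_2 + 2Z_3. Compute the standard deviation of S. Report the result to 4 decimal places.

7.2111

By independence, var(S) = (1)²var(Z_1) + (-2)²var(Z_2) + (2)²var(Z_3)
= (1)²·40 + (-2)²·1 + (2)²·2 = 52
SD(S) = √52 ≈ 7.2111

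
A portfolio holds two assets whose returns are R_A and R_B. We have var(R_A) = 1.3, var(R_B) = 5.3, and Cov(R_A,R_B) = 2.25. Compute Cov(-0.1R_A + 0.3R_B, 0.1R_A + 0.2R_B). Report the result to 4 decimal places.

Cov(-0.1R_A + 0.3R_B, 0.1R_A + 0.2R_B) = (-0.1)(0.1)var(R_A) + (0.3)(0.2)var(R_B) + [(-0.1)(0.2) + (0.3)(0.1)]Cov(R_A,R_B)
= -0.01·1.3 + 0.06·5.3 + 0.01·2.25 = 0.3275

0.3275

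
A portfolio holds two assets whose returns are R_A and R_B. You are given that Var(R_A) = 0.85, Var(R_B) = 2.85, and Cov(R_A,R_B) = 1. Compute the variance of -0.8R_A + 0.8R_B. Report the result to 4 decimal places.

1.0880

Var(-0.8R_A + 0.8R_B) = (-0.8)²·Var(R_A) + (0.8)²·Var(R_B) + 2·(-0.8)·(0.8)·Cov(R_A,R_B)
= 0.64·0.85 + 0.64·2.85 + -1.28·1 = 1.088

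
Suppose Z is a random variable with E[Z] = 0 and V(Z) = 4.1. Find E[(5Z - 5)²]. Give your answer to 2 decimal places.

127.50

E[5Z - 5] = 5·0 − 5 = -5
V(5Z - 5) = (5)²·4.1 = 102.5
E[(5Z - 5)²] = V((5Z - 5)) + (E[(5Z - 5)])² = 102.5 + (-5)² = 127.5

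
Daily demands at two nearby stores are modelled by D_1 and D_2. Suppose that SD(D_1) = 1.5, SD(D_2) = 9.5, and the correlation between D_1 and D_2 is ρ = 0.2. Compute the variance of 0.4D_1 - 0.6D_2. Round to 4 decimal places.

V(D_1) = (1.5)² = 2.25;  V(D_2) = (9.5)² = 90.25
Cov(D_1,D_2) = ρ·SD(D_1)·SD(D_2) = 0.2·1.5·9.5 = 2.85
V(0.4D_1 - 0.6D_2) = (0.4)²·V(D_1) + (-0.6)²·V(D_2) + 2·(0.4)·(-0.6)·Cov(D_1,D_2)
= 0.16·2.25 + 0.36·90.25 + -0.48·2.85 = 31.482

31.4820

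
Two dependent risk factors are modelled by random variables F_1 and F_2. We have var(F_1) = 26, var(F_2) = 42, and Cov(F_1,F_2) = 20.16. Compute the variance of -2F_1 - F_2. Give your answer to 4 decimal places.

226.6400

var(-2F_1 - F_2) = (-2)²·var(F_1) + (-1)²·var(F_2) + 2·(-2)·(-1)·Cov(F_1,F_2)
= 4·26 + 1·42 + 4·20.16 = 226.64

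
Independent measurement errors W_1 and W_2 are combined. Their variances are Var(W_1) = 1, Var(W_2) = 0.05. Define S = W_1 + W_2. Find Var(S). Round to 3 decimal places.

1.050

By independence, Var(S) = (1)²Var(W_1) + (1)²Var(W_2)
= (1)²·1 + (1)²·0.05 = 1.05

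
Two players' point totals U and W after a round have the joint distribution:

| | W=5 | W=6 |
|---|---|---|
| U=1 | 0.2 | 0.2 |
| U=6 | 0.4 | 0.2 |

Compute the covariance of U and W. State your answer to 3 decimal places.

-0.200

E[U] = 4,  E[W] = 5.4
E[UW] = 21.4
Cov(U,W) = E[UW] − E[U]E[W] = 21.4 − (4)(5.4) = -0.2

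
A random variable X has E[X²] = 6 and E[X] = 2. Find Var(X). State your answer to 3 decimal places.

2.000

Var(X) = 6 − (2)² = 2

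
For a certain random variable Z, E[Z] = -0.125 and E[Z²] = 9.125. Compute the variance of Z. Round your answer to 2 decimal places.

9.11

var(Z) = 9.125 − (-0.125)² = 9.109375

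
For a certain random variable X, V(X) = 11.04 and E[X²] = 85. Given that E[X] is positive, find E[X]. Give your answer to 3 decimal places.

(E[X])² = E[X²] − V(X) = 85 − 11.04 = 73.96
E[X] = √73.96 = 8.6

8.600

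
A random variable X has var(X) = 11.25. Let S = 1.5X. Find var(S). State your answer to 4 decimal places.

var(1.5X) = (1.5)²·var(X) = 2.25·11.25 = 25.3125

25.3125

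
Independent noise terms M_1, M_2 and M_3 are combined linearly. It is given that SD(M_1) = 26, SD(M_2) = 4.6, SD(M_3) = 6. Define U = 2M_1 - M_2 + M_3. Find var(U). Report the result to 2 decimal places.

2761.16

var(M_1) = 676, var(M_2) = 21.16, var(M_3) = 36
By independence, var(U) = (2)²var(M_1) + (-1)²var(M_2) + (1)²var(M_3)
= (2)²·676 + (-1)²·21.16 + (1)²·36 = 2761.16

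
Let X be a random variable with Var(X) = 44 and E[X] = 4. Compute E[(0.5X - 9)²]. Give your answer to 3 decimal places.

E[0.5X - 9] = 0.5·4 − 9 = -7
Var(0.5X - 9) = (0.5)²·44 = 11
E[(0.5X - 9)²] = Var((0.5X - 9)) + (E[(0.5X - 9)])² = 11 + (-7)² = 60

60.000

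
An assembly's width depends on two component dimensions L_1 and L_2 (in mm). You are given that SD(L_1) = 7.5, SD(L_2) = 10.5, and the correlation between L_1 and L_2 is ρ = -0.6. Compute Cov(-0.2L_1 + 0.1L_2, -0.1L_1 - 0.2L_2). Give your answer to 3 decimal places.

-2.498

Var(L_1) = (7.5)² = 56.25;  Var(L_2) = (10.5)² = 110.25
Cov(L_1,L_2) = ρ·SD(L_1)·SD(L_2) = -0.6·7.5·10.5 = -47.25
Cov(-0.2L_1 + 0.1L_2, -0.1L_1 - 0.2L_2) = (-0.2)(-0.1)Var(L_1) + (0.1)(-0.2)Var(L_2) + [(-0.2)(-0.2) + (0.1)(-0.1)]Cov(L_1,L_2)
= 0.02·56.25 + -0.02·110.25 + 0.03·-47.25 = -2.4975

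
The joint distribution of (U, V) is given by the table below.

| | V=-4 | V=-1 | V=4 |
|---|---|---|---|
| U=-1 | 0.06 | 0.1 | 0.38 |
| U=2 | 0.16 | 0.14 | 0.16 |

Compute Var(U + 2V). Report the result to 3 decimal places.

40.088

E[U] = 0.38,  E[V] = 1.04,  E[UV] = -1.46
Var(U) = 2.38 − (0.38)² = 2.2356;  Var(V) = 12.4 − (1.04)² = 11.3184
Cov(U,V) = -1.46 − (0.38)(1.04) = -1.8552
Var(U + 2V) = (1)²·2.2356 + (2)²·11.3184 + 2·(1)·(2)·-1.8552 = 40.0884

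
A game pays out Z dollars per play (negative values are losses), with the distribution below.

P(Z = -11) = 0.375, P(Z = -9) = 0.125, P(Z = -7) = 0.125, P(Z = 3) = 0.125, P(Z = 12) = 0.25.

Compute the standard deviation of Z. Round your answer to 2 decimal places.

9.55

E[Z] = (-11)(0.375) + (-9)(0.125) + (-7)(0.125) + (3)(0.125) + (12)(0.25) = -2.75
E[Z²] = (-11)²(0.375) + (-9)²(0.125) + (-7)²(0.125) + (3)²(0.125) + (12)²(0.25) = 98.75
var(Z) = E[Z²] − (E[Z])² = 98.75 − (-2.75)² = 91.1875
SD(Z) = √91.1875 ≈ 9.55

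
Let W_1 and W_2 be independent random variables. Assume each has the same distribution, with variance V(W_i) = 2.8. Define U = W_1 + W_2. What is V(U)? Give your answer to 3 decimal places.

5.600

By independence, V(U) = (1)²V(W_1) + (1)²V(W_2)
= (1)²·2.8 + (1)²·2.8 = 5.6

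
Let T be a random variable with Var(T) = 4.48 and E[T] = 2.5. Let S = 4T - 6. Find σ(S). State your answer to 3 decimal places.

8.466

Var(4T - 6) = (4)²·4.48 = 71.68
σ(S) = √71.68 ≈ 8.466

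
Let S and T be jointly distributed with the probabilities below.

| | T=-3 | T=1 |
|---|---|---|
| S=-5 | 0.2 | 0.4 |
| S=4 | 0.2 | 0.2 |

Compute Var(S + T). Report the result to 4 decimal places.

E[S] = -1.4,  E[T] = -0.6,  E[ST] = -0.6
Var(S) = 21.4 − (-1.4)² = 19.44;  Var(T) = 4.2 − (-0.6)² = 3.84
cov(S,T) = -0.6 − (-1.4)(-0.6) = -1.44
Var(S + T) = (1)²·19.44 + (1)²·3.84 + 2·(1)·(1)·-1.44 = 20.4

20.4000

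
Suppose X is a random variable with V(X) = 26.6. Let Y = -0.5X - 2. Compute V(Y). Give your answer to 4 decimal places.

6.6500

V(-0.5X - 2) = (-0.5)²·V(X) = 0.25·26.6 = 6.65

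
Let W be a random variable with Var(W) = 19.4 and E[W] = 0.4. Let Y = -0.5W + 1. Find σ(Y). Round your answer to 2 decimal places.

2.20

Var(-0.5W + 1) = (-0.5)²·19.4 = 4.85
σ(Y) = √4.85 ≈ 2.20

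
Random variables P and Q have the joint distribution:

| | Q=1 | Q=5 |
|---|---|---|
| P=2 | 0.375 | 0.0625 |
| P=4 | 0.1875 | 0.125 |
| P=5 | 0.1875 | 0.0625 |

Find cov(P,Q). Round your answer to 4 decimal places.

0.3750

E[P] = 3.375,  E[Q] = 2
E[PQ] = 7.125
cov(P,Q) = E[PQ] − E[P]E[Q] = 7.125 − (3.375)(2) = 0.375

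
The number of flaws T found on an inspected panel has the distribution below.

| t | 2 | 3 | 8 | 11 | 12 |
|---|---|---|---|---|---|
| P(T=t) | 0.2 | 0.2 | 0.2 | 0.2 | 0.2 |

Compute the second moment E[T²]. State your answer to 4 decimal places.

68.4000

E[T²] = (2)²(0.2) + (3)²(0.2) + (8)²(0.2) + (11)²(0.2) + (12)²(0.2) = 68.4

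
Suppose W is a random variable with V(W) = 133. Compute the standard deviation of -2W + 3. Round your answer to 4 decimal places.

V(-2W + 3) = (-2)²·133 = 532
SD(-2W + 3) = √532 ≈ 23.0651

23.0651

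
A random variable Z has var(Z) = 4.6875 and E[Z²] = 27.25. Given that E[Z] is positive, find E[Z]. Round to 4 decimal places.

4.7500

(E[Z])² = E[Z²] − var(Z) = 27.25 − 4.6875 = 22.5625
E[Z] = √22.5625 = 4.75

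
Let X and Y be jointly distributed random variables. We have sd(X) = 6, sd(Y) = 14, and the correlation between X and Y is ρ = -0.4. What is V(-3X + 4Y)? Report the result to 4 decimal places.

V(X) = (6)² = 36;  V(Y) = (14)² = 196
Cov(X,Y) = ρ·sd(X)·sd(Y) = -0.4·6·14 = -33.6
V(-3X + 4Y) = (-3)²·V(X) + (4)²·V(Y) + 2·(-3)·(4)·Cov(X,Y)
= 9·36 + 16·196 + -24·-33.6 = 4266.4

4266.4000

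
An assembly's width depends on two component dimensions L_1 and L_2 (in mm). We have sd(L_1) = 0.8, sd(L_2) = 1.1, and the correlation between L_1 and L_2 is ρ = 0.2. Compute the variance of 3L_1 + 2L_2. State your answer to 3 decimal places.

12.712

Var(L_1) = (0.8)² = 0.64;  Var(L_2) = (1.1)² = 1.21
Cov(L_1,L_2) = ρ·sd(L_1)·sd(L_2) = 0.2·0.8·1.1 = 0.176
Var(3L_1 + 2L_2) = (3)²·Var(L_1) + (2)²·Var(L_2) + 2·(3)·(2)·Cov(L_1,L_2)
= 9·0.64 + 4·1.21 + 12·0.176 = 12.712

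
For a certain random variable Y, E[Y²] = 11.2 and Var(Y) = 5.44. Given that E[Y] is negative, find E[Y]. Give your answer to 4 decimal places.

(E[Y])² = E[Y²] − Var(Y) = 11.2 − 5.44 = 5.76
E[Y] = −√5.76 = -2.4

-2.4000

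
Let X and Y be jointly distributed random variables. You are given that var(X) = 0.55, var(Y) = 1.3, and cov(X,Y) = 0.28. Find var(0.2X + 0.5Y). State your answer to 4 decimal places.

var(0.2X + 0.5Y) = (0.2)²·var(X) + (0.5)²·var(Y) + 2·(0.2)·(0.5)·cov(X,Y)
= 0.04·0.55 + 0.25·1.3 + 0.2·0.28 = 0.403

0.4030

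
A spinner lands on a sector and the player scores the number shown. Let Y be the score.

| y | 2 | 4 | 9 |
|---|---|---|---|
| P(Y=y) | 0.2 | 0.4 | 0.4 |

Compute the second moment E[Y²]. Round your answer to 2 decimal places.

39.60

E[Y²] = (2)²(0.2) + (4)²(0.4) + (9)²(0.4) = 39.6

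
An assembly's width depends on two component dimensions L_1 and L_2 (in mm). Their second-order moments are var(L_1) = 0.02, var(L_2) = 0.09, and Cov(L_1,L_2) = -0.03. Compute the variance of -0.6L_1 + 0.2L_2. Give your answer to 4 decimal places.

var(-0.6L_1 + 0.2L_2) = (-0.6)²·var(L_1) + (0.2)²·var(L_2) + 2·(-0.6)·(0.2)·Cov(L_1,L_2)
= 0.36·0.02 + 0.04·0.09 + -0.24·-0.03 = 0.018

0.0180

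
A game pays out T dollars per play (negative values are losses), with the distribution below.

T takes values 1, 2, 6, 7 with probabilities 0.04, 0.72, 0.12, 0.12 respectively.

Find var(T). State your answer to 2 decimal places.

3.88

E[T] = (1)(0.04) + (2)(0.72) + (6)(0.12) + (7)(0.12) = 3.04
E[T²] = (1)²(0.04) + (2)²(0.72) + (6)²(0.12) + (7)²(0.12) = 13.12
var(T) = E[T²] − (E[T])² = 13.12 − (3.04)² = 3.8784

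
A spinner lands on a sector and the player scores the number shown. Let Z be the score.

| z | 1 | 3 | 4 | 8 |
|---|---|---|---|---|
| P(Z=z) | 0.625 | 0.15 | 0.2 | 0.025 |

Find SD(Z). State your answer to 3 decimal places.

1.571

E[Z] = (1)(0.625) + (3)(0.15) + (4)(0.2) + (8)(0.025) = 2.075
E[Z²] = (1)²(0.625) + (3)²(0.15) + (4)²(0.2) + (8)²(0.025) = 6.775
var(Z) = E[Z²] − (E[Z])² = 6.775 − (2.075)² = 2.469375
SD(Z) = √2.469375 ≈ 1.571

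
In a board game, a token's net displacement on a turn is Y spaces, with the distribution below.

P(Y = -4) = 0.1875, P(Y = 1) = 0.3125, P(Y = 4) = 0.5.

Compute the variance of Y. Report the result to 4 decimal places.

E[Y] = (-4)(0.1875) + (1)(0.3125) + (4)(0.5) = 1.5625
E[Y²] = (-4)²(0.1875) + (1)²(0.3125) + (4)²(0.5) = 11.3125
V(Y) = E[Y²] − (E[Y])² = 11.3125 − (1.5625)² = 8.87109375

8.8711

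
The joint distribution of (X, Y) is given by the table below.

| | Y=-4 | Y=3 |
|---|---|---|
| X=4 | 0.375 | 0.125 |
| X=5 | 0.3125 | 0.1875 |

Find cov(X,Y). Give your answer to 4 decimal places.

E[X] = 4.5,  E[Y] = -1.8125
E[XY] = -7.9375
cov(X,Y) = E[XY] − E[X]E[Y] = -7.9375 − (4.5)(-1.8125) = 0.21875

0.2188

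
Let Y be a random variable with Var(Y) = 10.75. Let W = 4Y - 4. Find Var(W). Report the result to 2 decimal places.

172.00

Var(4Y - 4) = (4)²·Var(Y) = 16·10.75 = 172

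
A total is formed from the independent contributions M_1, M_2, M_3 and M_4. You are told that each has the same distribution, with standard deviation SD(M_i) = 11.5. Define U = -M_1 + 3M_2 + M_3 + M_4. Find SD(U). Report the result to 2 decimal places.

Var(M_i) = (11.5)² = 132.25
By independence, Var(U) = (-1)²Var(M_1) + (3)²Var(M_2) + (1)²Var(M_3) + (1)²Var(M_4)
= (-1)²·132.25 + (3)²·132.25 + (1)²·132.25 + (1)²·132.25 = 1587
SD(U) = √1587 ≈ 39.84

39.84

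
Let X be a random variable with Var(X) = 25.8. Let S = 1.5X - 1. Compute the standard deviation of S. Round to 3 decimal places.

Var(1.5X - 1) = (1.5)²·25.8 = 58.05
σ(S) = √58.05 ≈ 7.619

7.619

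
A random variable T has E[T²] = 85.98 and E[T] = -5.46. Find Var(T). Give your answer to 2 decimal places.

Var(T) = 85.98 − (-5.46)² = 56.1684

56.17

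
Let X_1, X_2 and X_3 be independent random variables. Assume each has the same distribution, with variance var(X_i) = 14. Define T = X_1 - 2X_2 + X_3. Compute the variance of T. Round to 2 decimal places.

84.00

By independence, var(T) = (1)²var(X_1) + (-2)²var(X_2) + (1)²var(X_3)
= (1)²·14 + (-2)²·14 + (1)²·14 = 84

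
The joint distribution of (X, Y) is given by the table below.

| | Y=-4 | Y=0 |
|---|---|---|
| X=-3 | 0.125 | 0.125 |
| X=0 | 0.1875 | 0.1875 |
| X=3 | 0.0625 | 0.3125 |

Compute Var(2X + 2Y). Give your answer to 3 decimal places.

47.438

E[X] = 0.375,  E[Y] = -1.5,  E[XY] = 0.75
Var(X) = 5.625 − (0.375)² = 5.484375;  Var(Y) = 6 − (-1.5)² = 3.75
Cov(X,Y) = 0.75 − (0.375)(-1.5) = 1.3125
Var(2X + 2Y) = (2)²·5.484375 + (2)²·3.75 + 2·(2)·(2)·1.3125 = 47.4375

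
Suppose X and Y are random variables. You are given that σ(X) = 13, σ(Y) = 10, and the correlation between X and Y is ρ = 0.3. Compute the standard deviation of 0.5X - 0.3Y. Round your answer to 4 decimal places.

6.2889

V(X) = (13)² = 169;  V(Y) = (10)² = 100
Cov(X,Y) = ρ·σ(X)·σ(Y) = 0.3·13·10 = 39
V(0.5X - 0.3Y) = (0.5)²·V(X) + (-0.3)²·V(Y) + 2·(0.5)·(-0.3)·Cov(X,Y)
= 0.25·169 + 0.09·100 + -0.3·39 = 39.55
σ(0.5X - 0.3Y) = √39.55 ≈ 6.2889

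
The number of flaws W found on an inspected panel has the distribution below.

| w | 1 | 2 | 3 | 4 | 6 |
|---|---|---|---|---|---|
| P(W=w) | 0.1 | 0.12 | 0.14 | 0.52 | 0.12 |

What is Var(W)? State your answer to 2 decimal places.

1.81

E[W] = (1)(0.1) + (2)(0.12) + (3)(0.14) + (4)(0.52) + (6)(0.12) = 3.56
E[W²] = (1)²(0.1) + (2)²(0.12) + (3)²(0.14) + (4)²(0.52) + (6)²(0.12) = 14.48
Var(W) = E[W²] − (E[W])² = 14.48 − (3.56)² = 1.8064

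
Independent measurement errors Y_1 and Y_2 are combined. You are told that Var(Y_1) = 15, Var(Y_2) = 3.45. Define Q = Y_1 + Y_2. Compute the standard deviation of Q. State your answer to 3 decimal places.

By independence, Var(Q) = (1)²Var(Y_1) + (1)²Var(Y_2)
= (1)²·15 + (1)²·3.45 = 18.45
SD(Q) = √18.45 ≈ 4.295

4.295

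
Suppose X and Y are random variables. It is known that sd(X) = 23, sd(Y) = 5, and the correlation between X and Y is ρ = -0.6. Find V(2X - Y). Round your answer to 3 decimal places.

V(X) = (23)² = 529;  V(Y) = (5)² = 25
Cov(X,Y) = ρ·sd(X)·sd(Y) = -0.6·23·5 = -69
V(2X - Y) = (2)²·V(X) + (-1)²·V(Y) + 2·(2)·(-1)·Cov(X,Y)
= 4·529 + 1·25 + -4·-69 = 2417

2417.000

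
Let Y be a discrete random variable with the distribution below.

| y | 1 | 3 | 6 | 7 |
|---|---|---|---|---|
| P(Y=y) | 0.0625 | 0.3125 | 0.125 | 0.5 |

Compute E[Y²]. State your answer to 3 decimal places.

E[Y²] = (1)²(0.0625) + (3)²(0.3125) + (6)²(0.125) + (7)²(0.5) = 31.875

31.875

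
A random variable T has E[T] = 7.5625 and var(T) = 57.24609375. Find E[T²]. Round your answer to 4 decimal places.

E[T²] = var(T) + (E[T])² = 57.24609375 + (7.5625)² = 114.4375

114.4375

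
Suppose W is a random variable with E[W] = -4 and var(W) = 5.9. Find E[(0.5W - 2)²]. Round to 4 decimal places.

E[0.5W - 2] = 0.5·-4 − 2 = -4
var(0.5W - 2) = (0.5)²·5.9 = 1.475
E[(0.5W - 2)²] = var((0.5W - 2)) + (E[(0.5W - 2)])² = 1.475 + (-4)² = 17.475

17.4750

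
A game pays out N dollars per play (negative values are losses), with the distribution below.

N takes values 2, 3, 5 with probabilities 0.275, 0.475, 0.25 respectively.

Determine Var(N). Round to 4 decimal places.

1.2244

E[N] = (2)(0.275) + (3)(0.475) + (5)(0.25) = 3.225
E[N²] = (2)²(0.275) + (3)²(0.475) + (5)²(0.25) = 11.625
Var(N) = E[N²] − (E[N])² = 11.625 − (3.225)² = 1.224375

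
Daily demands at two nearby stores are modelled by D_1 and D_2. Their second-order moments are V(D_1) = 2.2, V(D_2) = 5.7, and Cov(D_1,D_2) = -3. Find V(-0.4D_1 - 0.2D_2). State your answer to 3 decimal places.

0.100

V(-0.4D_1 - 0.2D_2) = (-0.4)²·V(D_1) + (-0.2)²·V(D_2) + 2·(-0.4)·(-0.2)·Cov(D_1,D_2)
= 0.16·2.2 + 0.04·5.7 + 0.16·-3 = 0.1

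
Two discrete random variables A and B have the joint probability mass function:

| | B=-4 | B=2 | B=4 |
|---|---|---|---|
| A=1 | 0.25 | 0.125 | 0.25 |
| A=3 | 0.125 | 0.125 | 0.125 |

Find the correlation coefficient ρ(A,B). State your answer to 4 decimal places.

E[A] = 1.75,  E[B] = 0.5
E[AB] = 1
cov(A,B) = E[AB] − E[A]E[B] = 1 − (1.75)(0.5) = 0.125
V(A) = 0.9375,  V(B) = 12.75
ρ = 0.125 / √(0.9375·12.75) ≈ 0.0362

0.0362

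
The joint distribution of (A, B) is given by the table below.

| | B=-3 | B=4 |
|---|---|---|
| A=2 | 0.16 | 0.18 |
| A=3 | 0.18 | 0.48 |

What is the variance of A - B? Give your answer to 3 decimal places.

10.598

E[A] = 2.66,  E[B] = 1.62,  E[AB] = 4.62
Var(A) = 7.3 − (2.66)² = 0.2244;  Var(B) = 13.62 − (1.62)² = 10.9956
Cov(A,B) = 4.62 − (2.66)(1.62) = 0.3108
Var(A - B) = (1)²·0.2244 + (-1)²·10.9956 + 2·(1)·(-1)·0.3108 = 10.5984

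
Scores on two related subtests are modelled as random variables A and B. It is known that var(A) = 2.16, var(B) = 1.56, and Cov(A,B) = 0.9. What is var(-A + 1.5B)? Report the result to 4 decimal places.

2.9700

var(-A + 1.5B) = (-1)²·var(A) + (1.5)²·var(B) + 2·(-1)·(1.5)·Cov(A,B)
= 1·2.16 + 2.25·1.56 + -3·0.9 = 2.97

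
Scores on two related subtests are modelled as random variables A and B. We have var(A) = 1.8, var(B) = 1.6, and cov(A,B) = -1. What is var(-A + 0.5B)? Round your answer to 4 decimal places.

3.2000

var(-A + 0.5B) = (-1)²·var(A) + (0.5)²·var(B) + 2·(-1)·(0.5)·cov(A,B)
= 1·1.8 + 0.25·1.6 + -1·-1 = 3.2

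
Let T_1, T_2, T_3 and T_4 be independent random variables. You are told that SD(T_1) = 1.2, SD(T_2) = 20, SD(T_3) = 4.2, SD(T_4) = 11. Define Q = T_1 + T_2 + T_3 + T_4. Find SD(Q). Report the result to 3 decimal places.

V(T_1) = 1.44, V(T_2) = 400, V(T_3) = 17.64, V(T_4) = 121
By independence, V(Q) = (1)²V(T_1) + (1)²V(T_2) + (1)²V(T_3) + (1)²V(T_4)
= (1)²·1.44 + (1)²·400 + (1)²·17.64 + (1)²·121 = 540.08
SD(Q) = √540.08 ≈ 23.240

23.240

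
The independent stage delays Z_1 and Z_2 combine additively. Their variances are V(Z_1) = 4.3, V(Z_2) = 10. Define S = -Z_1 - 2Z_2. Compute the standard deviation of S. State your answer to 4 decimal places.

6.6558

By independence, V(S) = (-1)²V(Z_1) + (-2)²V(Z_2)
= (-1)²·4.3 + (-2)²·10 = 44.3
σ(S) = √44.3 ≈ 6.6558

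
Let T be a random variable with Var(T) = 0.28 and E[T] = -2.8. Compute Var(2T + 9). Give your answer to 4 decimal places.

1.1200

Var(2T + 9) = (2)²·Var(T) = 4·0.28 = 1.12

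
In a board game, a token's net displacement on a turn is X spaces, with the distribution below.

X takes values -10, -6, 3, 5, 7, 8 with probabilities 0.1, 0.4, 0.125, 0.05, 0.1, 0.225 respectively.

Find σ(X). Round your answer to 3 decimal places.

6.782

E[X] = (-10)(0.1) + (-6)(0.4) + (3)(0.125) + (5)(0.05) + (7)(0.1) + (8)(0.225) = -0.275
E[X²] = (-10)²(0.1) + (-6)²(0.4) + (3)²(0.125) + (5)²(0.05) + (7)²(0.1) + (8)²(0.225) = 46.075
var(X) = E[X²] − (E[X])² = 46.075 − (-0.275)² = 45.999375
σ(X) = √45.999375 ≈ 6.782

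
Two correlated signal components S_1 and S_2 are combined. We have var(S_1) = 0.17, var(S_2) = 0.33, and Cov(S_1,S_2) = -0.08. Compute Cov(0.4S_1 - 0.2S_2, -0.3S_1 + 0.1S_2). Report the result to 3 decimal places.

-0.035

Cov(0.4S_1 - 0.2S_2, -0.3S_1 + 0.1S_2) = (0.4)(-0.3)var(S_1) + (-0.2)(0.1)var(S_2) + [(0.4)(0.1) + (-0.2)(-0.3)]Cov(S_1,S_2)
= -0.12·0.17 + -0.02·0.33 + 0.1·-0.08 = -0.035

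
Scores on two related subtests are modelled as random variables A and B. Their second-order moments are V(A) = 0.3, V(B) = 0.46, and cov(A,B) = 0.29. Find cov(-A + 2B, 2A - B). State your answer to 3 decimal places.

-0.070

cov(-A + 2B, 2A - B) = (-1)(2)V(A) + (2)(-1)V(B) + [(-1)(-1) + (2)(2)]cov(A,B)
= -2·0.3 + -2·0.46 + 5·0.29 = -0.07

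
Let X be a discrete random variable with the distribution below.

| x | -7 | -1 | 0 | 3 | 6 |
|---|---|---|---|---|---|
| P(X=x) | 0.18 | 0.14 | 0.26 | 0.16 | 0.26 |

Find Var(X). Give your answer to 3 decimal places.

E[X] = (-7)(0.18) + (-1)(0.14) + (0)(0.26) + (3)(0.16) + (6)(0.26) = 0.64
E[X²] = (-7)²(0.18) + (-1)²(0.14) + (0)²(0.26) + (3)²(0.16) + (6)²(0.26) = 19.76
Var(X) = E[X²] − (E[X])² = 19.76 − (0.64)² = 19.3504

19.350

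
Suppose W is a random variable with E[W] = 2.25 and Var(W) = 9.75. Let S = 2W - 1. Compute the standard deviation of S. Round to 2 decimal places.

6.24

Var(2W - 1) = (2)²·9.75 = 39
σ(S) = √39 ≈ 6.24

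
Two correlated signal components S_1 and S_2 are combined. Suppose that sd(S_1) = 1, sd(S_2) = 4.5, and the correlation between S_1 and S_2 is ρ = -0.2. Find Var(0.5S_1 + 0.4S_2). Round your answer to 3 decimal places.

Var(S_1) = (1)² = 1;  Var(S_2) = (4.5)² = 20.25
Cov(S_1,S_2) = ρ·sd(S_1)·sd(S_2) = -0.2·1·4.5 = -0.9
Var(0.5S_1 + 0.4S_2) = (0.5)²·Var(S_1) + (0.4)²·Var(S_2) + 2·(0.5)·(0.4)·Cov(S_1,S_2)
= 0.25·1 + 0.16·20.25 + 0.4·-0.9 = 3.13

3.130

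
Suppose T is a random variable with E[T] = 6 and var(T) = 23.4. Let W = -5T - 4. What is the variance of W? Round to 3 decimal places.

var(-5T - 4) = (-5)²·var(T) = 25·23.4 = 585

585.000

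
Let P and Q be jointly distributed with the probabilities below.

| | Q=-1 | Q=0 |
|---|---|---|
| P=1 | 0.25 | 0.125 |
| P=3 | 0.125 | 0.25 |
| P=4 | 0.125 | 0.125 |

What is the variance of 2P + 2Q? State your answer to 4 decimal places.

8.0000

E[P] = 2.5,  E[Q] = -0.5,  E[PQ] = -1.125
var(P) = 7.75 − (2.5)² = 1.5;  var(Q) = 0.5 − (-0.5)² = 0.25
Cov(P,Q) = -1.125 − (2.5)(-0.5) = 0.125
var(2P + 2Q) = (2)²·1.5 + (2)²·0.25 + 2·(2)·(2)·0.125 = 8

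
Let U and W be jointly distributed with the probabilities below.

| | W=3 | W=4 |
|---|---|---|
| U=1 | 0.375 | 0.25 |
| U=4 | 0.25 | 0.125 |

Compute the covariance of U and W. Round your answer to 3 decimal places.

E[U] = 2.125,  E[W] = 3.375
E[UW] = 7.125
Cov(U,W) = E[UW] − E[U]E[W] = 7.125 − (2.125)(3.375) = -0.046875

-0.047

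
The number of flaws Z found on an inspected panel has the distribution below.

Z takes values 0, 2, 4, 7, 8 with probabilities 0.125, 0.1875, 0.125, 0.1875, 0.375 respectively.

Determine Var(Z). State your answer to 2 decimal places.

9.03

E[Z] = (0)(0.125) + (2)(0.1875) + (4)(0.125) + (7)(0.1875) + (8)(0.375) = 5.1875
E[Z²] = (0)²(0.125) + (2)²(0.1875) + (4)²(0.125) + (7)²(0.1875) + (8)²(0.375) = 35.9375
Var(Z) = E[Z²] − (E[Z])² = 35.9375 − (5.1875)² = 9.02734375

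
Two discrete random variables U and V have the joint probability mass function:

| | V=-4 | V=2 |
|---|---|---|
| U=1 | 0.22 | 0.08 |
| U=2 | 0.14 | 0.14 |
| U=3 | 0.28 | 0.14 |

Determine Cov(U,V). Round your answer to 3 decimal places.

E[U] = 2.12,  E[V] = -1.84
E[UV] = -3.8
Cov(U,V) = E[UV] − E[U]E[V] = -3.8 − (2.12)(-1.84) = 0.1008

0.101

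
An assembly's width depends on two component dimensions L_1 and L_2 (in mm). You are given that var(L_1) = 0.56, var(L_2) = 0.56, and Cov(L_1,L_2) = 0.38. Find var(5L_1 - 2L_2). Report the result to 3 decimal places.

8.640

var(5L_1 - 2L_2) = (5)²·var(L_1) + (-2)²·var(L_2) + 2·(5)·(-2)·Cov(L_1,L_2)
= 25·0.56 + 4·0.56 + -20·0.38 = 8.64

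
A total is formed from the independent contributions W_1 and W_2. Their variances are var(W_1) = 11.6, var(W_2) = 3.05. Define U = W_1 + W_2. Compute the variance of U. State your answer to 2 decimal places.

By independence, var(U) = (1)²var(W_1) + (1)²var(W_2)
= (1)²·11.6 + (1)²·3.05 = 14.65

14.65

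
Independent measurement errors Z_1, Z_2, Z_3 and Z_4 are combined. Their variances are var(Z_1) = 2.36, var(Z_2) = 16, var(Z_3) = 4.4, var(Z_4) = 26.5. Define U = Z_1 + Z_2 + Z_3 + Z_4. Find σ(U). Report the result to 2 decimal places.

7.02

By independence, var(U) = (1)²var(Z_1) + (1)²var(Z_2) + (1)²var(Z_3) + (1)²var(Z_4)
= (1)²·2.36 + (1)²·16 + (1)²·4.4 + (1)²·26.5 = 49.26
σ(U) = √49.26 ≈ 7.02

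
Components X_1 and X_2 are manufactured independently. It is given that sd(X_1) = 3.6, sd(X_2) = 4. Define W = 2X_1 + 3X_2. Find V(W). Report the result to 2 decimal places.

195.84

V(X_1) = 12.96, V(X_2) = 16
By independence, V(W) = (2)²V(X_1) + (3)²V(X_2)
= (2)²·12.96 + (3)²·16 = 195.84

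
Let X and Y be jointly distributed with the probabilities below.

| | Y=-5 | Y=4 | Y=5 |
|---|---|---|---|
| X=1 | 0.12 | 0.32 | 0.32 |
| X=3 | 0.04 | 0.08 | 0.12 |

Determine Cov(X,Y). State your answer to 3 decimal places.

E[X] = 1.48,  E[Y] = 3
E[XY] = 4.44
Cov(X,Y) = E[XY] − E[X]E[Y] = 4.44 − (1.48)(3) = 0

0.000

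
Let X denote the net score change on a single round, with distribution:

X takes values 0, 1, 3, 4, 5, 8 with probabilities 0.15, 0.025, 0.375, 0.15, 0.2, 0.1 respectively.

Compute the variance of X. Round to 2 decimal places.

4.60

E[X] = (0)(0.15) + (1)(0.025) + (3)(0.375) + (4)(0.15) + (5)(0.2) + (8)(0.1) = 3.55
E[X²] = (0)²(0.15) + (1)²(0.025) + (3)²(0.375) + (4)²(0.15) + (5)²(0.2) + (8)²(0.1) = 17.2
Var(X) = E[X²] − (E[X])² = 17.2 − (3.55)² = 4.5975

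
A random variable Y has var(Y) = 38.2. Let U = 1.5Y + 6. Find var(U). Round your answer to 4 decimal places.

85.9500

var(1.5Y + 6) = (1.5)²·var(Y) = 2.25·38.2 = 85.95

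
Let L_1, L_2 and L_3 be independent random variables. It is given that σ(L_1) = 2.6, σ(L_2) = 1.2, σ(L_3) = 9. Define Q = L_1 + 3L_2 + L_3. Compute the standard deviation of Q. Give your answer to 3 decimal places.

Var(L_1) = 6.76, Var(L_2) = 1.44, Var(L_3) = 81
By independence, Var(Q) = (1)²Var(L_1) + (3)²Var(L_2) + (1)²Var(L_3)
= (1)²·6.76 + (3)²·1.44 + (1)²·81 = 100.72
σ(Q) = √100.72 ≈ 10.036

10.036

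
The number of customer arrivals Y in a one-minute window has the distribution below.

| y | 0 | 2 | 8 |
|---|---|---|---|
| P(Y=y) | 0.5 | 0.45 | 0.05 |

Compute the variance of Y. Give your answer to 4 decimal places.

E[Y] = (0)(0.5) + (2)(0.45) + (8)(0.05) = 1.3
E[Y²] = (0)²(0.5) + (2)²(0.45) + (8)²(0.05) = 5
var(Y) = E[Y²] − (E[Y])² = 5 − (1.3)² = 3.31

3.3100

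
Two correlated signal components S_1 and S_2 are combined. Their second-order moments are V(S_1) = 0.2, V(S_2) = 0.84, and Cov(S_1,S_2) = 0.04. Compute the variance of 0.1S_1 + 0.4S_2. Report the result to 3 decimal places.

V(0.1S_1 + 0.4S_2) = (0.1)²·V(S_1) + (0.4)²·V(S_2) + 2·(0.1)·(0.4)·Cov(S_1,S_2)
= 0.01·0.2 + 0.16·0.84 + 0.08·0.04 = 0.1396

0.140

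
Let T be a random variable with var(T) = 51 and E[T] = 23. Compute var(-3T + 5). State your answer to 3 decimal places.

var(-3T + 5) = (-3)²·var(T) = 9·51 = 459

459.000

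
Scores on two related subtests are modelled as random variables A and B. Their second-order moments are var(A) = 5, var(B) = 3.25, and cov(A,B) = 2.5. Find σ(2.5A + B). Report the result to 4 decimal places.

6.8557

var(2.5A + B) = (2.5)²·var(A) + (1)²·var(B) + 2·(2.5)·(1)·cov(A,B)
= 6.25·5 + 1·3.25 + 5·2.5 = 47
σ(2.5A + B) = √47 ≈ 6.8557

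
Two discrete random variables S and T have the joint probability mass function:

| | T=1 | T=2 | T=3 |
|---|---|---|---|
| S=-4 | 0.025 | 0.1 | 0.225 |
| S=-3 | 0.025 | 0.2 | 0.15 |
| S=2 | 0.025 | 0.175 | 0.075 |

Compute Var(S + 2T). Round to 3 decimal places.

E[S] = -1.975,  E[T] = 2.375,  E[ST] = -5.025
Var(S) = 10.075 − (-1.975)² = 6.174375;  Var(T) = 6.025 − (2.375)² = 0.384375
Cov(S,T) = -5.025 − (-1.975)(2.375) = -0.334375
Var(S + 2T) = (1)²·6.174375 + (2)²·0.384375 + 2·(1)·(2)·-0.334375 = 6.374375

6.374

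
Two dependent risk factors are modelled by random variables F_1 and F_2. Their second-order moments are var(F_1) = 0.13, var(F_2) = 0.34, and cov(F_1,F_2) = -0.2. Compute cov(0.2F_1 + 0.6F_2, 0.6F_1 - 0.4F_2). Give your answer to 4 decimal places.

cov(0.2F_1 + 0.6F_2, 0.6F_1 - 0.4F_2) = (0.2)(0.6)var(F_1) + (0.6)(-0.4)var(F_2) + [(0.2)(-0.4) + (0.6)(0.6)]cov(F_1,F_2)
= 0.12·0.13 + -0.24·0.34 + 0.28·-0.2 = -0.122

-0.1220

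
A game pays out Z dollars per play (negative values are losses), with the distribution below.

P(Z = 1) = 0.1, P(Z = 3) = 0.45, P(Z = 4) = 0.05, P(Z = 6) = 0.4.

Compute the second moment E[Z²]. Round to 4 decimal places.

E[Z²] = (1)²(0.1) + (3)²(0.45) + (4)²(0.05) + (6)²(0.4) = 19.35

19.3500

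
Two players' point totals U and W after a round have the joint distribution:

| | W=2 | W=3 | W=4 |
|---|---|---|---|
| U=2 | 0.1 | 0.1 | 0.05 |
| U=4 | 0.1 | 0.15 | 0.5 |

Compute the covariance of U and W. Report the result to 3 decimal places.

E[U] = 3.5,  E[W] = 3.35
E[UW] = 12
cov(U,W) = E[UW] − E[U]E[W] = 12 − (3.5)(3.35) = 0.275

0.275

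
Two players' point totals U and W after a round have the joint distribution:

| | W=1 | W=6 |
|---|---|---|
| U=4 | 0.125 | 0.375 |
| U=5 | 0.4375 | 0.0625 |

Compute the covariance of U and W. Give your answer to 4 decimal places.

-0.7813

E[U] = 4.5,  E[W] = 3.1875
E[UW] = 13.5625
cov(U,W) = E[UW] − E[U]E[W] = 13.5625 − (4.5)(3.1875) = -0.78125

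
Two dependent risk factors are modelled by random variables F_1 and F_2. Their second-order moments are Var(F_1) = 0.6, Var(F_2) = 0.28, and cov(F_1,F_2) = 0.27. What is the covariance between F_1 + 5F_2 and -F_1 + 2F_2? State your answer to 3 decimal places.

cov(F_1 + 5F_2, -F_1 + 2F_2) = (1)(-1)Var(F_1) + (5)(2)Var(F_2) + [(1)(2) + (5)(-1)]cov(F_1,F_2)
= -1·0.6 + 10·0.28 + -3·0.27 = 1.39

1.390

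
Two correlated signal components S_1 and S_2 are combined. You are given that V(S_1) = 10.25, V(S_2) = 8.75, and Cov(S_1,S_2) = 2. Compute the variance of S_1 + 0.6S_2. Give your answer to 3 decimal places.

15.800

V(S_1 + 0.6S_2) = (1)²·V(S_1) + (0.6)²·V(S_2) + 2·(1)·(0.6)·Cov(S_1,S_2)
= 1·10.25 + 0.36·8.75 + 1.2·2 = 15.8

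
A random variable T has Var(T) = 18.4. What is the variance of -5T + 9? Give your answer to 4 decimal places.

460.0000

Var(-5T + 9) = (-5)²·Var(T) = 25·18.4 = 460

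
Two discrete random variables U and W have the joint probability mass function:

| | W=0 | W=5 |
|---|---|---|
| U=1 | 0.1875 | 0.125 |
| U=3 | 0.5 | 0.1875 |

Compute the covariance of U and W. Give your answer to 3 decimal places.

-0.273

E[U] = 2.375,  E[W] = 1.5625
E[UW] = 3.4375
cov(U,W) = E[UW] − E[U]E[W] = 3.4375 − (2.375)(1.5625) = -0.2734375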